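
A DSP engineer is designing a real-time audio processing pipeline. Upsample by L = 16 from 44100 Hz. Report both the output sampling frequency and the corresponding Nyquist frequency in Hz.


Step 1 — output sample rate after interpolation by L:
fs_out = L * fs_in = 16 * 44100 = 705600 Hz

Step 2 — Nyquist frequency of the output stream:
f_Nyq = fs_out / 2 = 705600 / 2 = 352800.0 Hz

fs_out = 705600 Hz; f_Nyquist = 352800.0 Hz


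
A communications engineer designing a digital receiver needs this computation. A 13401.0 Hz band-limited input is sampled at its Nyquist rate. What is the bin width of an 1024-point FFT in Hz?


Step 1 — Nyquist sampling rate:
fs = 2 * fmax = 2 * 13401.0 = 26802.0 Hz

Step 2 — DFT bin spacing:
df = fs / N = 26802.0 / 1024 = 26.1738 Hz

26.1738 Hz


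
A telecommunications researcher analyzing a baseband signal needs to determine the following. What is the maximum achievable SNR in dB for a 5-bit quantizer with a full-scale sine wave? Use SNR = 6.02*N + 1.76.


Theoretical SNR for a full-scale sinusoid:
SNR = 6.02 * N + 1.76
    = 6.02 * 5 + 1.76
    = 30.1 + 1.76
    = 31.86 dB

31.86 dB


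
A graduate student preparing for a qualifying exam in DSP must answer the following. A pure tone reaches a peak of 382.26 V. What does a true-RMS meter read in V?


RMS voltage for a sinusoidal waveform:
V_rms = V_peak / sqrt(2)
      = 382.26 / 1.414214
      = 270.299 V

270.299 V


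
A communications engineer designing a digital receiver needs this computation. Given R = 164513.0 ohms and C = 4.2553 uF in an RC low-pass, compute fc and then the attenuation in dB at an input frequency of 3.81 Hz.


Step 1 — cutoff frequency:
fc = 1 / (2*pi*R*C)
C = 4.2553 uF = 4.2553e-06 F
fc = 1 / (2*pi*164513.0*4.2553e-06)
   = 0.227347 Hz

Step 2 — magnitude at f = 3.81 Hz:
|H(f)| = 1 / sqrt(1 + (f/fc)^2)
f/fc = 3.81 / 0.227347 = 16.758523
|H| = 1 / sqrt(1 + 280.848093) = 0.0595652
|H|_dB = 20*log10(0.0595652) = -24.5 dB

fc = 0.227347 Hz; |H(3.81 Hz)| = -24.5 dB


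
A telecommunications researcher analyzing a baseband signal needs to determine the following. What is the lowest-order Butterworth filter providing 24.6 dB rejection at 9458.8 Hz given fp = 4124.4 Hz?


Butterworth filter order formula:
n = log10(10^(A/10) - 1) / (2 * log10(f_stop/f_pass))
10^(24.6/10) - 1 = 287.4032
f_stop/f_pass = 9458.8 / 4124.4 = 2.2934
n = 3.4101 -> ceil = 4

4


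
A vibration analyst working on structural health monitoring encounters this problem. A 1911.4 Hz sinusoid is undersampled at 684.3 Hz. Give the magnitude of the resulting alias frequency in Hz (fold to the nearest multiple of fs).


Compute the nearest integer multiple of fs to the signal:
n = round(1911.4 / 684.3) = 3
f_alias = |1911.4 - 3 * 684.3|
        = |1911.4 - 2052.9|
        = 141.5 Hz

141.5


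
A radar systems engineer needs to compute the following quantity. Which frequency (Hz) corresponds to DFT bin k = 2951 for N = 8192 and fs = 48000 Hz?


Frequency of DFT bin k:
f_k = k * fs / N
    = 2951 * 48000 / 8192
    = 141648000 / 8192
    = 17291.016 Hz

17291.016 Hz


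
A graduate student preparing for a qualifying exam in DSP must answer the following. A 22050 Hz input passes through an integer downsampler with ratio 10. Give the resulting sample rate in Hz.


Decimation reduces the sample rate:
fs_out = fs_in / M
       = 22050 / 10
       = 2205.0 Hz

2205.0 Hz


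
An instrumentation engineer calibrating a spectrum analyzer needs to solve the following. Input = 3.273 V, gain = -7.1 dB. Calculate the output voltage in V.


Output voltage from dB gain:
V_out = V_in * 10^(gain_dB / 20)
      = 3.273 * 10^(-7.1 / 20)
      = 3.273 * 0.44157
      = 1.4453 V

1.4453 V


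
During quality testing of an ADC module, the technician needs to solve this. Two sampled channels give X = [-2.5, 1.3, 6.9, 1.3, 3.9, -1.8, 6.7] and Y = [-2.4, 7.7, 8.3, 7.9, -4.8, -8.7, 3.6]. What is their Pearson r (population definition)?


Pearson correlation coefficient (population):
r = cov(X,Y) / (std(X) * std(Y))
Mean X = 2.2571, Mean Y = 1.6571
Cov(X,Y) = 11.203878
Std(X) = 3.482961, Std(Y) = 6.423363
r = 0.5008

0.5008


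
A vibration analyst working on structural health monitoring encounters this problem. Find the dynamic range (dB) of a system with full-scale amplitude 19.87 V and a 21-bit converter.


Dynamic range from full-scale to LSB:
V_min = V_max / 2^bits = 19.87 / 2^21
DR = 20 * log10(V_max / V_min)
   = 20 * log10(2^21)
   = 20 * 21 * log10(2)
   = 126.43 dB

126.43 dB


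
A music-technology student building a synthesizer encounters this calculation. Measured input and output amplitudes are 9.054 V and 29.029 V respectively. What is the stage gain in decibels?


Voltage gain in dB:
G = 20 * log10(Vout / Vin)
  = 20 * log10(29.029 / 9.054)
  = 20 * log10(3.206207)
  = 20 * 0.505992
  = 10.12 dB

10.12 dB


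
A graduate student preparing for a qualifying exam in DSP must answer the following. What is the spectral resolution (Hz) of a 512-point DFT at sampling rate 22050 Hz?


DFT frequency resolution:
df = fs / N
   = 22050 / 512
   = 43.0664 Hz

43.0664 Hz


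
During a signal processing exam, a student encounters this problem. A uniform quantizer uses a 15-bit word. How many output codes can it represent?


Number of quantization levels = 2^N
= 2^15
= 32768

32768


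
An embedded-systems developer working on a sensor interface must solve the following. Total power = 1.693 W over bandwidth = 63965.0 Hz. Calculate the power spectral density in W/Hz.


Power spectral density:
PSD = P / BW
    = 1.693 / 63965.0
    = 2.647e-05 W/Hz

2.647e-05 W/Hz


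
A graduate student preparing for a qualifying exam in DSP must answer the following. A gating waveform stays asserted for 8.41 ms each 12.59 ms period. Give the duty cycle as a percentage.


Duty cycle as a percentage:
DC = (t_on / T) * 100
   = (8.41 / 12.59) * 100
   = 0.66799 * 100
   = 66.8 %

66.8 %


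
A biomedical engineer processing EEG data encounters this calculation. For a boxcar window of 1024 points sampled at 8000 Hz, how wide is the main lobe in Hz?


Main lobe width for a rectangular window:
Width = 2 * fs / N
      = 2 * 8000 / 1024
      = 16000 / 1024
      = 15.625 Hz

15.625 Hz


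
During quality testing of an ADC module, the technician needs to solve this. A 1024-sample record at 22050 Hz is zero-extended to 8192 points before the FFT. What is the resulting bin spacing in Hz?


Frequency resolution after zero-padding:
N_padded = 1024 * 8 = 8192
df = fs / N_padded
   = 22050 / 8192
   = 2.6917 Hz

2.6917 Hz


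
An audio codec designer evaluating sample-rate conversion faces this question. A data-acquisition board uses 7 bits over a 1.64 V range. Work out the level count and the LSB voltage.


Step 1 — number of quantization levels:
L = 2^N = 2^7 = 128

Step 2 — LSB step size:
delta = Vfs / L
      = 1.64 / 128
      = 0.0128125 V

Levels = 128; step size = 0.0128125 V


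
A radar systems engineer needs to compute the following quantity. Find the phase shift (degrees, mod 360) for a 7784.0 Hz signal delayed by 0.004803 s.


Phase shift from frequency and time delay:
phi = 360 * f * t_delay
    = 360 * 7784.0 * 0.004803
    = 13459.16 degrees
    mod 360 = 139.16 degrees

139.16 degrees


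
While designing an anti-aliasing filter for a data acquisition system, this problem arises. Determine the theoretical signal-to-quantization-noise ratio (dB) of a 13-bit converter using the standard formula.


Theoretical SNR for a full-scale sinusoid:
SNR = 6.02 * N + 1.76
    = 6.02 * 13 + 1.76
    = 78.26 + 1.76
    = 80.02 dB

80.02 dB


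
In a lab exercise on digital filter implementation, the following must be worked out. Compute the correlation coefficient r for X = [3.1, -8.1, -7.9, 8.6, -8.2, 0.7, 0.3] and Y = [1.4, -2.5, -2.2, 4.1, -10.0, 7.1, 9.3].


Pearson correlation coefficient (population):
r = cov(X,Y) / (std(X) * std(Y))
Mean X = -1.6429, Mean Y = 1.0286
Cov(X,Y) = 25.54551
Std(X) = 6.100552, Std(Y) = 6.086921
r = 0.6879

0.6879


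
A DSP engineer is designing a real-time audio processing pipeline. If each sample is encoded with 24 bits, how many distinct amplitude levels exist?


Number of quantization levels = 2^N
= 2^24
= 16777216

16777216


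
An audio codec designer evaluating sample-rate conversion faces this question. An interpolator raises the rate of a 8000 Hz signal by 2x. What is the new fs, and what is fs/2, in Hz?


Step 1 — output sample rate after interpolation by L:
fs_out = L * fs_in = 2 * 8000 = 16000 Hz

Step 2 — Nyquist frequency of the output stream:
f_Nyq = fs_out / 2 = 16000 / 2 = 8000.0 Hz

fs_out = 16000 Hz; f_Nyquist = 8000.0 Hz


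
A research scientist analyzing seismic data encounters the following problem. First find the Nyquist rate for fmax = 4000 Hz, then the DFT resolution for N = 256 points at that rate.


Step 1 — Nyquist sampling rate:
fs = 2 * fmax = 2 * 4000 = 8000 Hz

Step 2 — DFT bin spacing:
df = fs / N = 8000 / 256 = 31.25 Hz

31.25 Hz


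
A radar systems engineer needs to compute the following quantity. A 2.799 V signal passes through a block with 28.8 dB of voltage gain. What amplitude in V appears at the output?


Output voltage from dB gain:
V_out = V_in * 10^(gain_dB / 20)
      = 2.799 * 10^(28.8 / 20)
      = 2.799 * 27.542287
      = 77.0909 V

77.0909 V


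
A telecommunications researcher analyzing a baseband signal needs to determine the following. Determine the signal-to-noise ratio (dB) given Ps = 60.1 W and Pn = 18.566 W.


SNR in decibels:
SNR = 10 * log10(Ps / Pn)
    = 10 * log10(60.1 / 18.566)
    = 10 * log10(3.2371)
    = 10 * 0.5102
    = 5.1 dB

5.1 dB


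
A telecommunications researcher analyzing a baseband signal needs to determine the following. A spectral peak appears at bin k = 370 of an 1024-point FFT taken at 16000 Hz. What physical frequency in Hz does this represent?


Frequency of DFT bin k:
f_k = k * fs / N
    = 370 * 16000 / 1024
    = 5920000 / 1024
    = 5781.25 Hz

5781.25 Hz


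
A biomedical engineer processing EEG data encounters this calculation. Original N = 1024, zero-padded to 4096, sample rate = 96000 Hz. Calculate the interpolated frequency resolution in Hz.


Frequency resolution after zero-padding:
N_padded = 1024 * 4 = 4096
df = fs / N_padded
   = 96000 / 4096
   = 23.4375 Hz

23.4375 Hz


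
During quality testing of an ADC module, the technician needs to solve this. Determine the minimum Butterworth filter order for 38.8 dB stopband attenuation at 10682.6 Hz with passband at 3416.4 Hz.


Butterworth filter order formula:
n = log10(10^(A/10) - 1) / (2 * log10(f_stop/f_pass))
10^(38.8/10) - 1 = 7584.7758
f_stop/f_pass = 10682.6 / 3416.4 = 3.1269
n = 3.9183 -> ceil = 4

4


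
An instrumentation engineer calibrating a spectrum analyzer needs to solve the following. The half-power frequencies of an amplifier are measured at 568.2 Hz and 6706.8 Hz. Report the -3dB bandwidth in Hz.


Bandwidth is the difference of -3dB frequencies:
BW = f_high - f_low
   = 6706.8 - 568.2
   = 6138.6 Hz

6138.6 Hz


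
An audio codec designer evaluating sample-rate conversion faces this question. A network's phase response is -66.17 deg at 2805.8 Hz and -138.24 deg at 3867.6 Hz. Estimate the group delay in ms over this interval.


Group delay from phase difference:
tau = -d(phi)/d(omega)
d(phi) = -72.07 deg = -1.257859 rad
d(omega) = 2*pi*(3867.6 - 2805.8) = 6671.4862 rad/s
tau = -(-1.257859) / 6671.4862
    = 0.1885 ms

0.1885 ms


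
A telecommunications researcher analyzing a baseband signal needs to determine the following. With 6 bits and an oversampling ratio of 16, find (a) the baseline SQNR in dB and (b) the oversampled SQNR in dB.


Step 1 — baseline SQNR at Nyquist:
SQNR_base = 6.02*N + 1.76
          = 6.02*6 + 1.76
          = 37.88 dB

Step 2 — oversampling processing gain:
G = 10*log10(OSR) = 10*log10(16) = 12.04 dB

Step 3 — total:
SQNR_total = 37.88 + 12.04 = 49.92 dB

Base SQNR = 37.88 dB; oversampled SQNR = 49.92 dB


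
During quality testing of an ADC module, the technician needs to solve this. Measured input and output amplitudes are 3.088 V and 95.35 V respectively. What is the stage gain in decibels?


Voltage gain in dB:
G = 20 * log10(Vout / Vin)
  = 20 * log10(95.35 / 3.088)
  = 20 * log10(30.877591)
  = 20 * 1.489643
  = 29.79 dB

29.79 dB


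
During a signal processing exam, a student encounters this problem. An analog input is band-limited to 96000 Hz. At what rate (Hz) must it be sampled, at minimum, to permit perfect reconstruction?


The Nyquist rate is twice the maximum frequency component.
fs_min = 2 * fmax
      = 2 * 96000
      = 192000 Hz

192000


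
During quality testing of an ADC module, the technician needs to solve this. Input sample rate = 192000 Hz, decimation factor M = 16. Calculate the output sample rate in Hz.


Decimation reduces the sample rate:
fs_out = fs_in / M
       = 192000 / 16
       = 12000.0 Hz

12000.0 Hz


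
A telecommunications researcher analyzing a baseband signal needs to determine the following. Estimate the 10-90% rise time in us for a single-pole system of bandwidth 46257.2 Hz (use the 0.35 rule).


Rise time from bandwidth relationship:
tr = 0.35 / BW
   = 0.35 / 46257.2
   = 7.566389665e-06 s
   = 7.5664 us

7.5664 us


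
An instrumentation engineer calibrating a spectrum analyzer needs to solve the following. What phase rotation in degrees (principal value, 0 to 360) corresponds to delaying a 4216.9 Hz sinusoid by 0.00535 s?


Phase shift from frequency and time delay:
phi = 360 * f * t_delay
    = 360 * 4216.9 * 0.00535
    = 8121.75 degrees
    mod 360 = 201.75 degrees

201.75 degrees


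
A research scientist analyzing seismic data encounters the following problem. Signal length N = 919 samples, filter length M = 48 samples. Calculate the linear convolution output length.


Linear convolution output length:
L = N + M - 1
  = 919 + 48 - 1
  = 966 samples

966


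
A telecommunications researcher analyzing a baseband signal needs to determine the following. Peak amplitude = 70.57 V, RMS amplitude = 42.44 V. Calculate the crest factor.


Crest factor is the ratio of peak to RMS:
CF = V_peak / V_rms
   = 70.57 / 42.44
   = 1.6628

1.6628


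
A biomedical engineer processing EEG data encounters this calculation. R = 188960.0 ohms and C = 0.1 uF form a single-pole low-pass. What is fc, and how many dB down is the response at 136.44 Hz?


Step 1 — cutoff frequency:
fc = 1 / (2*pi*R*C)
C = 0.1 uF = 1e-07 F
fc = 1 / (2*pi*188960.0*1e-07)
   = 8.42268 Hz

Step 2 — magnitude at f = 136.44 Hz:
|H(f)| = 1 / sqrt(1 + (f/fc)^2)
f/fc = 136.44 / 8.42268 = 16.19912
|H| = 1 / sqrt(1 + 262.411489) = 0.0616145
|H|_dB = 20*log10(0.0616145) = -24.21 dB

fc = 8.42268 Hz; |H(136.44 Hz)| = -24.21 dB


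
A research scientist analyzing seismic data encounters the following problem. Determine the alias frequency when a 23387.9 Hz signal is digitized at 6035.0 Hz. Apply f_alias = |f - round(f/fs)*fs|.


Compute the nearest integer multiple of fs to the signal:
n = round(23387.9 / 6035.0) = 4
f_alias = |23387.9 - 4 * 6035.0|
        = |23387.9 - 24140.0|
        = 752.1 Hz

752.1


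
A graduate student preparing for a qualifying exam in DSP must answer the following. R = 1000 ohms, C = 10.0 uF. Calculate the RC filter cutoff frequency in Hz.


Cutoff frequency of a first-order RC filter:
fc = 1 / (2 * pi * R * C)
C = 10.0 uF = 1e-05 F
fc = 1 / (2 * pi * 1000 * 1e-05)
   = 1 / 0.062831853071796
   = 15.915494 Hz

15.915494 Hz


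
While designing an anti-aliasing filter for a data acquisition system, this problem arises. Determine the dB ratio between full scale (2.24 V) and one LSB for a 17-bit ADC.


Dynamic range from full-scale to LSB:
V_min = V_max / 2^bits = 2.24 / 2^17
DR = 20 * log10(V_max / V_min)
   = 20 * log10(2^17)
   = 20 * 17 * log10(2)
   = 102.35 dB

102.35 dB


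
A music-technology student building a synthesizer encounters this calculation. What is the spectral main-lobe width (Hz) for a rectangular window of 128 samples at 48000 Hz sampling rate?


Main lobe width for a rectangular window:
Width = 2 * fs / N
      = 2 * 48000 / 128
      = 96000 / 128
      = 750.0 Hz

750.0 Hz


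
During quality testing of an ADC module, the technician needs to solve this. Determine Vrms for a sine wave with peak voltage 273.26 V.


RMS voltage for a sinusoidal waveform:
V_rms = V_peak / sqrt(2)
      = 273.26 / 1.414214
      = 193.224 V

193.224 V


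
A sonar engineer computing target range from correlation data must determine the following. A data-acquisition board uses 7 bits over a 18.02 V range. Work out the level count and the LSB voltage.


Step 1 — number of quantization levels:
L = 2^N = 2^7 = 128

Step 2 — LSB step size:
delta = Vfs / L
      = 18.02 / 128
      = 0.14078125 V

Levels = 128; step size = 0.14078125 V


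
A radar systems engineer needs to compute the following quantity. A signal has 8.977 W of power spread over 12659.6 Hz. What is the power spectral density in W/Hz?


Power spectral density:
PSD = P / BW
    = 8.977 / 12659.6
    = 0.00070911 W/Hz

0.00070911 W/Hz


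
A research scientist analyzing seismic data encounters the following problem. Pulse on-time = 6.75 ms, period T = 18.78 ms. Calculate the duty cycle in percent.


Duty cycle as a percentage:
DC = (t_on / T) * 100
   = (6.75 / 18.78) * 100
   = 0.359425 * 100
   = 35.94 %

35.94 %


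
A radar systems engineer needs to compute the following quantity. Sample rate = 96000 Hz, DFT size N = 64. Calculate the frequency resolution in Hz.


DFT frequency resolution:
df = fs / N
   = 96000 / 64
   = 1500.0 Hz

1500.0 Hz


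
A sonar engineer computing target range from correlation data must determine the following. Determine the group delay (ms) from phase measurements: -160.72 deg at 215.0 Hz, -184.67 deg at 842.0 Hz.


Group delay from phase difference:
tau = -d(phi)/d(omega)
d(phi) = -23.95 deg = -0.418006 rad
d(omega) = 2*pi*(842.0 - 215.0) = 3939.5572 rad/s
tau = -(-0.418006) / 3939.5572
    = 0.1061 ms

0.1061 ms


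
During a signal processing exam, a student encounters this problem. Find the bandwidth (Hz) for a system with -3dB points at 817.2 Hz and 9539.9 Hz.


Bandwidth is the difference of -3dB frequencies:
BW = f_high - f_low
   = 9539.9 - 817.2
   = 8722.7 Hz

8722.7 Hz


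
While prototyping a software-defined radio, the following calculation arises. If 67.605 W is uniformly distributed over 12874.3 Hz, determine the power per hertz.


Power spectral density:
PSD = P / BW
    = 67.605 / 12874.3
    = 0.00525116 W/Hz

0.00525116 W/Hz


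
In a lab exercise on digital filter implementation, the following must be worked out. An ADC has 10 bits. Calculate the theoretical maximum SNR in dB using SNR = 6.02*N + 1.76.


Theoretical SNR for a full-scale sinusoid:
SNR = 6.02 * N + 1.76
    = 6.02 * 10 + 1.76
    = 60.2 + 1.76
    = 61.96 dB

61.96 dB


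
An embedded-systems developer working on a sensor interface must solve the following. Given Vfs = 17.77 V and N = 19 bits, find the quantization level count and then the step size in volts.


Step 1 — number of quantization levels:
L = 2^N = 2^19 = 524288

Step 2 — LSB step size:
delta = Vfs / L
      = 17.77 / 524288
      = 3.389e-05 V

Levels = 524288; step size = 3.389e-05 V


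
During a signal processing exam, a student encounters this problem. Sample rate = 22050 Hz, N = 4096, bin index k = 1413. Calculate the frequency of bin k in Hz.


Frequency of DFT bin k:
f_k = k * fs / N
    = 1413 * 22050 / 4096
    = 31156650 / 4096
    = 7606.604 Hz

7606.604 Hz


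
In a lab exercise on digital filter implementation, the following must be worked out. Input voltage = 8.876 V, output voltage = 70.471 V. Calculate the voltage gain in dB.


Voltage gain in dB:
G = 20 * log10(Vout / Vin)
  = 20 * log10(70.471 / 8.876)
  = 20 * log10(7.9395)
  = 20 * 0.899793
  = 18.0 dB

18.0 dB


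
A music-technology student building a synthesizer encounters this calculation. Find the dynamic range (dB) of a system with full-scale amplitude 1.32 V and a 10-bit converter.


Dynamic range from full-scale to LSB:
V_min = V_max / 2^bits = 1.32 / 2^10
DR = 20 * log10(V_max / V_min)
   = 20 * log10(2^10)
   = 20 * 10 * log10(2)
   = 60.21 dB

60.21 dB


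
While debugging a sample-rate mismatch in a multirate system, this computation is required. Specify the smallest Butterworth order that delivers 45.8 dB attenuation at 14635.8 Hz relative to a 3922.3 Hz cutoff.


Butterworth filter order formula:
n = log10(10^(A/10) - 1) / (2 * log10(f_stop/f_pass))
10^(45.8/10) - 1 = 38017.9396
f_stop/f_pass = 14635.8 / 3922.3 = 3.7314
n = 4.0044 -> ceil = 5

5


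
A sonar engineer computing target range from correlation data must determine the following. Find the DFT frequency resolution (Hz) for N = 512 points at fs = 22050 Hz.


DFT frequency resolution:
df = fs / N
   = 22050 / 512
   = 43.0664 Hz

43.0664 Hz


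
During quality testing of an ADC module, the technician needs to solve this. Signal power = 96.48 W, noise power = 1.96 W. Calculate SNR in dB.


SNR in decibels:
SNR = 10 * log10(Ps / Pn)
    = 10 * log10(96.48 / 1.96)
    = 10 * log10(49.2245)
    = 10 * 1.6922
    = 16.92 dB

16.92 dB


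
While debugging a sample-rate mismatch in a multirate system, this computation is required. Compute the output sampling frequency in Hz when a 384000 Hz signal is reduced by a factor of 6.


Decimation reduces the sample rate:
fs_out = fs_in / M
       = 384000 / 6
       = 64000.0 Hz

64000.0 Hz


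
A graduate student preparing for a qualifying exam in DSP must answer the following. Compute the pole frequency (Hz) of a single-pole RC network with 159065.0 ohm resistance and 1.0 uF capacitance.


Cutoff frequency of a first-order RC filter:
fc = 1 / (2 * pi * R * C)
C = 1.0 uF = 1e-06 F
fc = 1 / (2 * pi * 159065.0 * 1e-06)
   = 1 / 0.99943487088652
   = 1.000565 Hz

1.000565 Hz


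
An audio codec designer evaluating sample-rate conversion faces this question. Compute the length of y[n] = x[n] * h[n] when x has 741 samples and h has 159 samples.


Linear convolution output length:
L = N + M - 1
  = 741 + 159 - 1
  = 899 samples

899


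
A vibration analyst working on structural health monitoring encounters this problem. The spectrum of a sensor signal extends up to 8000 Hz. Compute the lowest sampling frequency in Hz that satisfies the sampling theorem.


The Nyquist rate is twice the maximum frequency component.
fs_min = 2 * fmax
      = 2 * 8000
      = 16000 Hz

16000


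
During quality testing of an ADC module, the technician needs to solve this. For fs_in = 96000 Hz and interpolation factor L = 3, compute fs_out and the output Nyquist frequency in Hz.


Step 1 — output sample rate after interpolation by L:
fs_out = L * fs_in = 3 * 96000 = 288000 Hz

Step 2 — Nyquist frequency of the output stream:
f_Nyq = fs_out / 2 = 288000 / 2 = 144000.0 Hz

fs_out = 288000 Hz; f_Nyquist = 144000.0 Hz


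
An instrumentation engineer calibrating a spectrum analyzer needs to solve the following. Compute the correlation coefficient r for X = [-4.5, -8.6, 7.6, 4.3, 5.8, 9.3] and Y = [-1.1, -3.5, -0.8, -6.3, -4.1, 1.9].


Pearson correlation coefficient (population):
r = cov(X,Y) / (std(X) * std(Y))
Mean X = 2.3167, Mean Y = -2.3167
Cov(X,Y) = 4.661944
Std(X) = 6.562372, Std(Y) = 2.646014
r = 0.2685

0.2685


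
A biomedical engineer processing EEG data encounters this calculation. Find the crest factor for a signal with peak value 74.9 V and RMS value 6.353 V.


Crest factor is the ratio of peak to RMS:
CF = V_peak / V_rms
   = 74.9 / 6.353
   = 11.7897

11.7897


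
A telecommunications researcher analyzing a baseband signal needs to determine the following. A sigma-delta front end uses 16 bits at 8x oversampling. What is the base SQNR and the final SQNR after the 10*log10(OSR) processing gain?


Step 1 — baseline SQNR at Nyquist:
SQNR_base = 6.02*N + 1.76
          = 6.02*16 + 1.76
          = 98.08 dB

Step 2 — oversampling processing gain:
G = 10*log10(OSR) = 10*log10(8) = 9.03 dB

Step 3 — total:
SQNR_total = 98.08 + 9.03 = 107.11 dB

Base SQNR = 98.08 dB; oversampled SQNR = 107.11 dB


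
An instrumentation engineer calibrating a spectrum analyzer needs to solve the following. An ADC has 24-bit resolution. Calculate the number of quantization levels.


Number of quantization levels = 2^N
= 2^24
= 16777216

16777216


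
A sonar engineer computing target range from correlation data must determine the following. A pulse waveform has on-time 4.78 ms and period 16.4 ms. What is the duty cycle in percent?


Duty cycle as a percentage:
DC = (t_on / T) * 100
   = (4.78 / 16.4) * 100
   = 0.291463 * 100
   = 29.15 %

29.15 %


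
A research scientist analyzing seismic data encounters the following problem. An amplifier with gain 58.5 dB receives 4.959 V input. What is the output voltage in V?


Output voltage from dB gain:
V_out = V_in * 10^(gain_dB / 20)
      = 4.959 * 10^(58.5 / 20)
      = 4.959 * 841.395142
      = 4172.4785 V

4172.4785 V


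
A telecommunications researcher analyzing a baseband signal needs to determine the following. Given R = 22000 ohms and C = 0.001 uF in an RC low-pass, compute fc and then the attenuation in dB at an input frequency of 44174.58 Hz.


Step 1 — cutoff frequency:
fc = 1 / (2*pi*R*C)
C = 0.001 uF = 1e-09 F
fc = 1 / (2*pi*22000*1e-09)
   = 7234.316 Hz

Step 2 — magnitude at f = 44174.58 Hz:
|H(f)| = 1 / sqrt(1 + (f/fc)^2)
f/fc = 44174.58 / 7234.316 = 6.106255
|H| = 1 / sqrt(1 + 37.28635) = 0.1616136
|H|_dB = 20*log10(0.1616136) = -15.83 dB

fc = 7234.316 Hz; |H(44174.58 Hz)| = -15.83 dB


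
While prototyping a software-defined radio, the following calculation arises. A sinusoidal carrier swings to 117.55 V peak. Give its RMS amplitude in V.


RMS voltage for a sinusoidal waveform:
V_rms = V_peak / sqrt(2)
      = 117.55 / 1.414214
      = 83.12 V

83.12 V


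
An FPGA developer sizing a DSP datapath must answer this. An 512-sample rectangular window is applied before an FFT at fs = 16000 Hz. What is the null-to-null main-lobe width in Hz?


Main lobe width for a rectangular window:
Width = 2 * fs / N
      = 2 * 16000 / 512
      = 32000 / 512
      = 62.5 Hz

62.5 Hz


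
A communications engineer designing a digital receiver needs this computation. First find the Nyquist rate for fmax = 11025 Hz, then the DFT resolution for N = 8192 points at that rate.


Step 1 — Nyquist sampling rate:
fs = 2 * fmax = 2 * 11025 = 22050 Hz

Step 2 — DFT bin spacing:
df = fs / N = 22050 / 8192 = 2.6917 Hz

2.6917 Hz


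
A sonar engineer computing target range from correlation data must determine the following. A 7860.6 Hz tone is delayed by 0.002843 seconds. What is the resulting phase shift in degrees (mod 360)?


Phase shift from frequency and time delay:
phi = 360 * f * t_delay
    = 360 * 7860.6 * 0.002843
    = 8045.17 degrees
    mod 360 = 125.17 degrees

125.17 degrees


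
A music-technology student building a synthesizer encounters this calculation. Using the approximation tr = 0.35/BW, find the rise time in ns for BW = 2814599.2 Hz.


Rise time from bandwidth relationship:
tr = 0.35 / BW
   = 0.35 / 2814599.2
   = 1.243516306e-07 s
   = 124.3516 ns

124.3516 ns


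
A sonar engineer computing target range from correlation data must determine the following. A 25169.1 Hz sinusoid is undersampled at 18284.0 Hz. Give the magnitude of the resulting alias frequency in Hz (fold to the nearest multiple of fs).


Compute the nearest integer multiple of fs to the signal:
n = round(25169.1 / 18284.0) = 1
f_alias = |25169.1 - 1 * 18284.0|
        = |25169.1 - 18284.0|
        = 6885.1 Hz

6885.1


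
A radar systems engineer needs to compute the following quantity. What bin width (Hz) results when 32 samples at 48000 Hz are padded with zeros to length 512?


Frequency resolution after zero-padding:
N_padded = 32 * 16 = 512
df = fs / N_padded
   = 48000 / 512
   = 93.75 Hz

93.75 Hz


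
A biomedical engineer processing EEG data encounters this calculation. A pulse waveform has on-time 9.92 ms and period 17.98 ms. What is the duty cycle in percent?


Duty cycle as a percentage:
DC = (t_on / T) * 100
   = (9.92 / 17.98) * 100
   = 0.551724 * 100
   = 55.17 %

55.17 %


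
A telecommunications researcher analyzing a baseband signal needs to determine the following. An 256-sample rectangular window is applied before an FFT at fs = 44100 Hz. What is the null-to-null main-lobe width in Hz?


Main lobe width for a rectangular window:
Width = 2 * fs / N
      = 2 * 44100 / 256
      = 88200 / 256
      = 344.531 Hz

344.531 Hz


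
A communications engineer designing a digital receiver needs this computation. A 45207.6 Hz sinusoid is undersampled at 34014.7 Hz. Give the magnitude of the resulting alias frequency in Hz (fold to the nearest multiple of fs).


Compute the nearest integer multiple of fs to the signal:
n = round(45207.6 / 34014.7) = 1
f_alias = |45207.6 - 1 * 34014.7|
        = |45207.6 - 34014.7|
        = 11192.9 Hz

11192.9


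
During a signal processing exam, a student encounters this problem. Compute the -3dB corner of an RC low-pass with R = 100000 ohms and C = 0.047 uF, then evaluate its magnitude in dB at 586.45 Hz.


Step 1 — cutoff frequency:
fc = 1 / (2*pi*R*C)
C = 0.047 uF = 4.7e-08 F
fc = 1 / (2*pi*100000*4.7e-08)
   = 33.8628 Hz

Step 2 — magnitude at f = 586.45 Hz:
|H(f)| = 1 / sqrt(1 + (f/fc)^2)
f/fc = 586.45 / 33.8628 = 17.318414
|H| = 1 / sqrt(1 + 299.927463) = 0.057646
|H|_dB = 20*log10(0.057646) = -24.78 dB

fc = 33.8628 Hz; |H(586.45 Hz)| = -24.78 dB


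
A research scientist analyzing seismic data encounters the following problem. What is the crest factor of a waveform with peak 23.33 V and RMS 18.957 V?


Crest factor is the ratio of peak to RMS:
CF = V_peak / V_rms
   = 23.33 / 18.957
   = 1.2307

1.2307


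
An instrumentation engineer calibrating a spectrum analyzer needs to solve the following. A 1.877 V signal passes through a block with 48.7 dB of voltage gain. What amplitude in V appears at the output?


Output voltage from dB gain:
V_out = V_in * 10^(gain_dB / 20)
      = 1.877 * 10^(48.7 / 20)
      = 1.877 * 272.270131
      = 511.051 V

511.051 V


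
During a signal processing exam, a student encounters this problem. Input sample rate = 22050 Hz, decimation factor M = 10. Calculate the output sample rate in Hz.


Decimation reduces the sample rate:
fs_out = fs_in / M
       = 22050 / 10
       = 2205.0 Hz

2205.0 Hz


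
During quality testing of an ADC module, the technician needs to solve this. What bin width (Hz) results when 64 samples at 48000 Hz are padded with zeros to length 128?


Frequency resolution after zero-padding:
N_padded = 64 * 2 = 128
df = fs / N_padded
   = 48000 / 128
   = 375.0 Hz

375.0 Hz


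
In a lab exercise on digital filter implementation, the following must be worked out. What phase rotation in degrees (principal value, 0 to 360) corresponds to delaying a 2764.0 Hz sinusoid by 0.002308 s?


Phase shift from frequency and time delay:
phi = 360 * f * t_delay
    = 360 * 2764.0 * 0.002308
    = 2296.55 degrees
    mod 360 = 136.55 degrees

136.55 degrees


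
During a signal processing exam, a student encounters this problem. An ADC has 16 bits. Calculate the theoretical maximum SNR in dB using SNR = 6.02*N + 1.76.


Theoretical SNR for a full-scale sinusoid:
SNR = 6.02 * N + 1.76
    = 6.02 * 16 + 1.76
    = 96.32 + 1.76
    = 98.08 dB

98.08 dB


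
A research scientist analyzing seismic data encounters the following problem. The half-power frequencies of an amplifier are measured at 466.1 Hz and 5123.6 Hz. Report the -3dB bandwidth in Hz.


Bandwidth is the difference of -3dB frequencies:
BW = f_high - f_low
   = 5123.6 - 466.1
   = 4657.5 Hz

4657.5 Hz


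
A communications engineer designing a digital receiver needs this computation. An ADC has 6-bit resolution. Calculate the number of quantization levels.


Number of quantization levels = 2^N
= 2^6
= 64

64


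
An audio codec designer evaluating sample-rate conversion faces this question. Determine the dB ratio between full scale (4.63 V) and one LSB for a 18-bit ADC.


Dynamic range from full-scale to LSB:
V_min = V_max / 2^bits = 4.63 / 2^18
DR = 20 * log10(V_max / V_min)
   = 20 * log10(2^18)
   = 20 * 18 * log10(2)
   = 108.37 dB

108.37 dB


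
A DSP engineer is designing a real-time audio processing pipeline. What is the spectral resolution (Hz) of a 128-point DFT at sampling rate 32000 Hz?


DFT frequency resolution:
df = fs / N
   = 32000 / 128
   = 250.0 Hz

250.0 Hz


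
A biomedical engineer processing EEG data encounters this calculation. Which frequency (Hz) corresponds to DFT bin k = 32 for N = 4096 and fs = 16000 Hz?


Frequency of DFT bin k:
f_k = k * fs / N
    = 32 * 16000 / 4096
    = 512000 / 4096
    = 125.0 Hz

125.0 Hz


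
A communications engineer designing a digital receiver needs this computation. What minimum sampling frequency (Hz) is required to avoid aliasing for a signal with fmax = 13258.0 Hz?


The Nyquist rate is twice the maximum frequency component.
fs_min = 2 * fmax
      = 2 * 13258.0
      = 26516.0 Hz

26516.0


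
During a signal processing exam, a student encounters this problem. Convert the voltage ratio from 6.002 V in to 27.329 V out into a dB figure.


Voltage gain in dB:
G = 20 * log10(Vout / Vin)
  = 20 * log10(27.329 / 6.002)
  = 20 * log10(4.553316)
  = 20 * 0.658328
  = 13.17 dB

13.17 dB


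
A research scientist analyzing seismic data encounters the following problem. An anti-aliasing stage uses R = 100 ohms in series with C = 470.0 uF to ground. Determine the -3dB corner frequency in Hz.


Cutoff frequency of a first-order RC filter:
fc = 1 / (2 * pi * R * C)
C = 470.0 uF = 0.00047 F
fc = 1 / (2 * pi * 100 * 0.00047)
   = 1 / 0.29530970943744
   = 3.386275 Hz

3.386275 Hz


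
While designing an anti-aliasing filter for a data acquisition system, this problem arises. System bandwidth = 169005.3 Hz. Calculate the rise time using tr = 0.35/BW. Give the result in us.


Rise time from bandwidth relationship:
tr = 0.35 / BW
   = 0.35 / 169005.3
   = 2.07094097e-06 s
   = 2.0709 us

2.0709 us


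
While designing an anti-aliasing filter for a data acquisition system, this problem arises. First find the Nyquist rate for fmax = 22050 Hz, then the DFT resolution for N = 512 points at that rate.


Step 1 — Nyquist sampling rate:
fs = 2 * fmax = 2 * 22050 = 44100 Hz

Step 2 — DFT bin spacing:
df = fs / N = 44100 / 512 = 86.1328 Hz

86.1328 Hz


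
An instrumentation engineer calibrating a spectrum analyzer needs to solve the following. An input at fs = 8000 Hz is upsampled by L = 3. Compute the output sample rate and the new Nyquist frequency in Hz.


Step 1 — output sample rate after interpolation by L:
fs_out = L * fs_in = 3 * 8000 = 24000 Hz

Step 2 — Nyquist frequency of the output stream:
f_Nyq = fs_out / 2 = 24000 / 2 = 12000.0 Hz

fs_out = 24000 Hz; f_Nyquist = 12000.0 Hz


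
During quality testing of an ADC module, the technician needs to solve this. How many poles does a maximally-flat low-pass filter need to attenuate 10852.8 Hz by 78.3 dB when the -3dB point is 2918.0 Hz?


Butterworth filter order formula:
n = log10(10^(A/10) - 1) / (2 * log10(f_stop/f_pass))
10^(78.3/10) - 1 = 67608296.5392
f_stop/f_pass = 10852.8 / 2918.0 = 3.7193
n = 6.8629 -> ceil = 7

7


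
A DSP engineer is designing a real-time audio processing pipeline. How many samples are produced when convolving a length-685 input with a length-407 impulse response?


Linear convolution output length:
L = N + M - 1
  = 685 + 407 - 1
  = 1091 samples

1091


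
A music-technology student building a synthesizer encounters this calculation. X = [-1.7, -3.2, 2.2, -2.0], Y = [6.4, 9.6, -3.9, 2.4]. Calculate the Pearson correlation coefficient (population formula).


Pearson correlation coefficient (population):
r = cov(X,Y) / (std(X) * std(Y))
Mean X = -1.175, Mean Y = 3.625
Cov(X,Y) = -9.485625
Std(X) = 2.027776, Std(Y) = 5.038043
r = -0.9285

-0.9285


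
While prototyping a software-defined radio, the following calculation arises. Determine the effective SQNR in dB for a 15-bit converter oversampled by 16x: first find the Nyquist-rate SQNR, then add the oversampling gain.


Step 1 — baseline SQNR at Nyquist:
SQNR_base = 6.02*N + 1.76
          = 6.02*15 + 1.76
          = 92.06 dB

Step 2 — oversampling processing gain:
G = 10*log10(OSR) = 10*log10(16) = 12.04 dB

Step 3 — total:
SQNR_total = 92.06 + 12.04 = 104.1 dB

Base SQNR = 92.06 dB; oversampled SQNR = 104.1 dB


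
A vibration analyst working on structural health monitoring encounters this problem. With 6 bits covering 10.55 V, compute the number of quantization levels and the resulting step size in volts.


Step 1 — number of quantization levels:
L = 2^N = 2^6 = 64

Step 2 — LSB step size:
delta = Vfs / L
      = 10.55 / 64
      = 0.16484375 V

Levels = 64; step size = 0.16484375 V


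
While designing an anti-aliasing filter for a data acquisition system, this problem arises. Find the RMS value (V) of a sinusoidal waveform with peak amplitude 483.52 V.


RMS voltage for a sinusoidal waveform:
V_rms = V_peak / sqrt(2)
      = 483.52 / 1.414214
      = 341.9 V

341.9 V


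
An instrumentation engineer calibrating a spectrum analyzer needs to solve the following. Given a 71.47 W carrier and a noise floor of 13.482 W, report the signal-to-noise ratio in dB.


SNR in decibels:
SNR = 10 * log10(Ps / Pn)
    = 10 * log10(71.47 / 13.482)
    = 10 * log10(5.3011)
    = 10 * 0.7244
    = 7.24 dB

7.24 dB


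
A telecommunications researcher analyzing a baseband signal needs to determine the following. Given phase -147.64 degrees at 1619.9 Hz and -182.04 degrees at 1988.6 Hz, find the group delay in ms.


Group delay from phase difference:
tau = -d(phi)/d(omega)
d(phi) = -34.4 deg = -0.600393 rad
d(omega) = 2*pi*(1988.6 - 1619.9) = 2316.6104 rad/s
tau = -(-0.600393) / 2316.6104
    = 0.2592 ms

0.2592 ms


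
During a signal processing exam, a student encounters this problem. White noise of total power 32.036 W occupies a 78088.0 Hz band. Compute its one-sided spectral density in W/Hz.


Power spectral density:
PSD = P / BW
    = 32.036 / 78088.0
    = 0.00041026 W/Hz

0.00041026 W/Hz


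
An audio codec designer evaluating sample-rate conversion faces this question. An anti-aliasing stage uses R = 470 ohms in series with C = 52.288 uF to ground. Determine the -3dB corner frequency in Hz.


Cutoff frequency of a first-order RC filter:
fc = 1 / (2 * pi * R * C)
C = 52.288 uF = 5.2288e-05 F
fc = 1 / (2 * pi * 470 * 5.2288e-05)
   = 1 / 0.15441154087065
   = 6.4762 Hz

6.4762 Hz


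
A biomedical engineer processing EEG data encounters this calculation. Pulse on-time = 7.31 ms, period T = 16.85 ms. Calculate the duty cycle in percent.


Duty cycle as a percentage:
DC = (t_on / T) * 100
   = (7.31 / 16.85) * 100
   = 0.433828 * 100
   = 43.38 %

43.38 %


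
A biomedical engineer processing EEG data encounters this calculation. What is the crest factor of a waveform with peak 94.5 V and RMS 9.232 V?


Crest factor is the ratio of peak to RMS:
CF = V_peak / V_rms
   = 94.5 / 9.232
   = 10.2361

10.2361


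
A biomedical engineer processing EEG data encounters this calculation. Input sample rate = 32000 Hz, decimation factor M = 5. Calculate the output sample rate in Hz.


Decimation reduces the sample rate:
fs_out = fs_in / M
       = 32000 / 5
       = 6400.0 Hz

6400.0 Hz
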